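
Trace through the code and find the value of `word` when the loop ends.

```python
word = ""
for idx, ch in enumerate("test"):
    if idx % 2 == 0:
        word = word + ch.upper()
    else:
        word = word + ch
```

Let's trace through this code step by step.

Initialize: word = ''
Entering loop: for idx, ch in enumerate("test"):
After iteration 1: idx = 0, ch = 't', word = 'T'
After iteration 2: idx = 1, ch = 'e', word = 'Te'
After iteration 3: idx = 2, ch = 's', word = 'TeS'
After iteration 4: idx = 3, ch = 't', word = 'TeSt'
Loop ends.

Final answer: 'TeSt'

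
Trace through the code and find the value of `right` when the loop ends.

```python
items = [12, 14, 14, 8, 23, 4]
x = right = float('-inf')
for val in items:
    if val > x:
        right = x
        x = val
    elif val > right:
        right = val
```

Let's trace through this code step by step.

Initialize: items = [12, 14, 14, 8, 23, 4]
Initialize: x = -inf
Initialize: right = -inf
Entering loop: for val in items:
After iteration 1: val = 12, x = 12, right = -inf
After iteration 2: val = 14, x = 14, right = 12
After iteration 3: val = 14, x = 14, right = 14
After iteration 4: val = 8, x = 14, right = 14
After iteration 5: val = 23, x = 23, right = 14
After iteration 6: val = 4, x = 23, right = 14
Loop ends.

Final answer: 14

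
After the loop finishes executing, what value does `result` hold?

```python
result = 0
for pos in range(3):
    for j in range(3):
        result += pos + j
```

Let's trace through this code step by step.

Initialize: result = 0
Entering loop: for pos in range(3):
After iteration 1: pos = 0, result = 3
After iteration 2: pos = 1, result = 9
After iteration 3: pos = 2, result = 18
Loop ends.

Final answer: 18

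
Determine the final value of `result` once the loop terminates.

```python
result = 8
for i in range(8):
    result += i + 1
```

Let's trace through this code step by step.

Initialize: result = 8
Entering loop: for i in range(8):
After iteration 1: i = 0, result = 9
After iteration 2: i = 1, result = 11
After iteration 3: i = 2, result = 14
After iteration 4: i = 3, result = 18
After iteration 5: i = 4, result = 23
After iteration 6: i = 5, result = 29
After iteration 7: i = 6, result = 36
After iteration 8: i = 7, result = 44
Loop ends.

Final answer: 44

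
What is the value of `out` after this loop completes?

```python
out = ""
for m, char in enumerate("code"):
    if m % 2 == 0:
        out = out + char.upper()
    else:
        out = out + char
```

Let's trace through this code step by step.

Initialize: out = ''
Entering loop: for m, char in enumerate("code"):
After iteration 1: m = 0, char = 'c', out = 'C'
After iteration 2: m = 1, char = 'o', out = 'Co'
After iteration 3: m = 2, char = 'd', out = 'CoD'
After iteration 4: m = 3, char = 'e', out = 'CoDe'
Loop ends.

Final answer: 'CoDe'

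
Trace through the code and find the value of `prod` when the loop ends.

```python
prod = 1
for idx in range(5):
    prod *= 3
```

Let's trace through this code step by step.

Initialize: prod = 1
Entering loop: for idx in range(5):
After iteration 1: idx = 0, prod = 3
After iteration 2: idx = 1, prod = 9
After iteration 3: idx = 2, prod = 27
After iteration 4: idx = 3, prod = 81
After iteration 5: idx = 4, prod = 243
Loop ends.

Final answer: 243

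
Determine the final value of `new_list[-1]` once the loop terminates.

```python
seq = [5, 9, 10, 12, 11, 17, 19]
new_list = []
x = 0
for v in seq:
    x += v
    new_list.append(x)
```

Let's trace through this code step by step.

Initialize: seq = [5, 9, 10, 12, 11, 17, 19]
Initialize: new_list = []
Initialize: x = 0
Entering loop: for v in seq:
After iteration 1: v = 5, new_list = [5], x = 5
After iteration 2: v = 9, new_list = [5, 14], x = 14
After iteration 3: v = 10, new_list = [5, 14, 24], x = 24
After iteration 4: v = 12, new_list = [5, 14, 24, 36], x = 36
After iteration 5: v = 11, new_list = [5, 14, 24, 36, 47], x = 47
After iteration 6: v = 17, new_list = [5, 14, 24, 36, 47, 64], x = 64
After iteration 7: v = 19, new_list = [5, 14, 24, 36, 47, 64, 83], x = 83
Loop ends.
new_list[-1] = 83

Final answer: 83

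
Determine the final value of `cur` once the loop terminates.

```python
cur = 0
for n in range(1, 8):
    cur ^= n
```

Let's trace through this code step by step.

Initialize: cur = 0
Entering loop: for n in range(1, 8):
After iteration 1: n = 1, cur = 1
After iteration 2: n = 2, cur = 3
After iteration 3: n = 3, cur = 0
After iteration 4: n = 4, cur = 4
After iteration 5: n = 5, cur = 1
After iteration 6: n = 6, cur = 7
After iteration 7: n = 7, cur = 0
Loop ends.

Final answer: 0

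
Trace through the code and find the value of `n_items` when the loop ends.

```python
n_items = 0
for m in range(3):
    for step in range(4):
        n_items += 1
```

Let's trace through this code step by step.

Initialize: n_items = 0
Entering loop: for m in range(3):
After iteration 1: m = 0, n_items = 4
After iteration 2: m = 1, n_items = 8
After iteration 3: m = 2, n_items = 12
Loop ends.

Final answer: 12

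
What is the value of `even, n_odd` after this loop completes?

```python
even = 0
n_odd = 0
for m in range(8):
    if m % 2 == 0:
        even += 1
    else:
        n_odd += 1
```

Let's trace through this code step by step.

Initialize: even = 0
Initialize: n_odd = 0
Entering loop: for m in range(8):
After iteration 1: m = 0, even = 1, n_odd = 0
After iteration 2: m = 1, even = 1, n_odd = 1
After iteration 3: m = 2, even = 2, n_odd = 1
After iteration 4: m = 3, even = 2, n_odd = 2
After iteration 5: m = 4, even = 3, n_odd = 2
After iteration 6: m = 5, even = 3, n_odd = 3
After iteration 7: m = 6, even = 4, n_odd = 3
After iteration 8: m = 7, even = 4, n_odd = 4
Loop ends.

Final answer: 4, 4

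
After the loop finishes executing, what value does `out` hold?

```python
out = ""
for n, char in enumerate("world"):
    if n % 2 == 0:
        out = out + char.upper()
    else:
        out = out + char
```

Let's trace through this code step by step.

Initialize: out = ''
Entering loop: for n, char in enumerate("world"):
After iteration 1: n = 0, char = 'w', out = 'W'
After iteration 2: n = 1, char = 'o', out = 'Wo'
After iteration 3: n = 2, char = 'r', out = 'WoR'
After iteration 4: n = 3, char = 'l', out = 'WoRl'
After iteration 5: n = 4, char = 'd', out = 'WoRlD'
Loop ends.

Final answer: 'WoRlD'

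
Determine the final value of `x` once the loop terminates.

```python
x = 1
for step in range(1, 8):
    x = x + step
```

Let's trace through this code step by step.

Initialize: x = 1
Entering loop: for step in range(1, 8):
After iteration 1: step = 1, x = 2
After iteration 2: step = 2, x = 4
After iteration 3: step = 3, x = 7
After iteration 4: step = 4, x = 11
After iteration 5: step = 5, x = 16
After iteration 6: step = 6, x = 22
After iteration 7: step = 7, x = 29
Loop ends.

Final answer: 29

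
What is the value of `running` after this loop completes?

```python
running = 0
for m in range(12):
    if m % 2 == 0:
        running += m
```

Let's trace through this code step by step.

Initialize: running = 0
Entering loop: for m in range(12):
After iteration 1: m = 0, running = 0
After iteration 2: m = 1, running = 0
After iteration 3: m = 2, running = 2
After iteration 4: m = 3, running = 2
After iteration 5: m = 4, running = 6
After iteration 6: m = 5, running = 6
After iteration 7: m = 6, running = 12
After iteration 8: m = 7, running = 12
After iteration 9: m = 8, running = 20
After iteration 10: m = 9, running = 20
After iteration 11: m = 10, running = 30
After iteration 12: m = 11, running = 30
Loop ends.

Final answer: 30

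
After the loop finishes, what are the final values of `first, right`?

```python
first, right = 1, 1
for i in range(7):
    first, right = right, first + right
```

Let's trace through this code step by step.

Initialize: first = 1
Initialize: right = 1
Entering loop: for i in range(7):
After iteration 1: i = 0, first = 1, right = 2
After iteration 2: i = 1, first = 2, right = 3
After iteration 3: i = 2, first = 3, right = 5
After iteration 4: i = 3, first = 5, right = 8
After iteration 5: i = 4, first = 8, right = 13
After iteration 6: i = 5, first = 13, right = 21
After iteration 7: i = 6, first = 21, right = 34
Loop ends.

Final answer: 21, 34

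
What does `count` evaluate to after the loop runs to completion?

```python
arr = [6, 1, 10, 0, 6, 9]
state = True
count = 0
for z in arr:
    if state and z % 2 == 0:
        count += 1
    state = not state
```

Let's trace through this code step by step.

Initialize: arr = [6, 1, 10, 0, 6, 9]
Initialize: state = True
Initialize: count = 0
Entering loop: for z in arr:
After iteration 1: z = 6, state = False, count = 1
After iteration 2: z = 1, state = True, count = 1
After iteration 3: z = 10, state = False, count = 2
After iteration 4: z = 0, state = True, count = 2
After iteration 5: z = 6, state = False, count = 3
After iteration 6: z = 9, state = True, count = 3
Loop ends.

Final answer: 3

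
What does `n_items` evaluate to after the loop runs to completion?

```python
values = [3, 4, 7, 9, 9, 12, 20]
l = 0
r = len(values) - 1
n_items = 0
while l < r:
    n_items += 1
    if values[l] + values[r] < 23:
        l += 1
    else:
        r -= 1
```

Let's trace through this code step by step.

Initialize: values = [3, 4, 7, 9, 9, 12, 20]
Initialize: l = 0
Initialize: r = 6
Initialize: n_items = 0
Entering loop: while l < r:
After iteration 1: l = 0, r = 5, n_items = 1
After iteration 2: l = 1, r = 5, n_items = 2
After iteration 3: l = 2, r = 5, n_items = 3
After iteration 4: l = 3, r = 5, n_items = 4
After iteration 5: l = 4, r = 5, n_items = 5
After iteration 6: l = 5, r = 5, n_items = 6
Loop ends.

Final answer: 6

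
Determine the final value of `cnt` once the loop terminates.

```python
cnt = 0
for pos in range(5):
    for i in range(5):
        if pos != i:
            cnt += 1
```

Let's trace through this code step by step.

Initialize: cnt = 0
Entering loop: for pos in range(5):
After iteration 1: pos = 0, cnt = 4
After iteration 2: pos = 1, cnt = 8
After iteration 3: pos = 2, cnt = 12
After iteration 4: pos = 3, cnt = 16
After iteration 5: pos = 4, cnt = 20
Loop ends.

Final answer: 20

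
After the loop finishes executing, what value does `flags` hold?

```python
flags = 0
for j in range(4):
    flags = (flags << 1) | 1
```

Let's trace through this code step by step.

Initialize: flags = 0
Entering loop: for j in range(4):
After iteration 1: j = 0, flags = 1
After iteration 2: j = 1, flags = 3
After iteration 3: j = 2, flags = 7
After iteration 4: j = 3, flags = 15
Loop ends.

Final answer: 15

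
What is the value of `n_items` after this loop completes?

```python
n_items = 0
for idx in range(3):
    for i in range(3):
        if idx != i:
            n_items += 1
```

Let's trace through this code step by step.

Initialize: n_items = 0
Entering loop: for idx in range(3):
After iteration 1: idx = 0, n_items = 2
After iteration 2: idx = 1, n_items = 4
After iteration 3: idx = 2, n_items = 6
Loop ends.

Final answer: 6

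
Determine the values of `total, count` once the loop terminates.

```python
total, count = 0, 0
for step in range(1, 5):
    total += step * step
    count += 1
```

Let's trace through this code step by step.

Initialize: total = 0
Initialize: count = 0
Entering loop: for step in range(1, 5):
After iteration 1: step = 1, total = 1, count = 1
After iteration 2: step = 2, total = 5, count = 2
After iteration 3: step = 3, total = 14, count = 3
After iteration 4: step = 4, total = 30, count = 4
Loop ends.

Final answer: 30, 4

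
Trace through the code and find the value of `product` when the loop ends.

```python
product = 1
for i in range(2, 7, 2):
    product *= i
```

Let's trace through this code step by step.

Initialize: product = 1
Entering loop: for i in range(2, 7, 2):
After iteration 1: i = 2, product = 2
After iteration 2: i = 4, product = 8
After iteration 3: i = 6, product = 48
Loop ends.

Final answer: 48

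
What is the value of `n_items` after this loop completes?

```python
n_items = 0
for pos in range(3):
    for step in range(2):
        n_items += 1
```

Let's trace through this code step by step.

Initialize: n_items = 0
Entering loop: for pos in range(3):
After iteration 1: pos = 0, n_items = 2
After iteration 2: pos = 1, n_items = 4
After iteration 3: pos = 2, n_items = 6
Loop ends.

Final answer: 6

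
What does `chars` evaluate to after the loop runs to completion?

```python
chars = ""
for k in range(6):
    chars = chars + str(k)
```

Let's trace through this code step by step.

Initialize: chars = ''
Entering loop: for k in range(6):
After iteration 1: k = 0, chars = '0'
After iteration 2: k = 1, chars = '01'
After iteration 3: k = 2, chars = '012'
After iteration 4: k = 3, chars = '0123'
After iteration 5: k = 4, chars = '01234'
After iteration 6: k = 5, chars = '012345'
Loop ends.

Final answer: '012345'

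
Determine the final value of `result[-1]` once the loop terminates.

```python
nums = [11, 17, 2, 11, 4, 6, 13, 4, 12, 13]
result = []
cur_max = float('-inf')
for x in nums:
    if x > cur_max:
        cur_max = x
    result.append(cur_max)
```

Let's trace through this code step by step.

Initialize: nums = [11, 17, 2, 11, 4, 6, 13, 4, 12, 13]
Initialize: result = []
Initialize: cur_max = -inf
Entering loop: for x in nums:
After iteration 1: x = 11, result = [11], cur_max = 11
After iteration 2: x = 17, result = [11, 17], cur_max = 17
After iteration 3: x = 2, result = [11, 17, 17], cur_max = 17
After iteration 4: x = 11, result = [11, 17, 17, 17], cur_max = 17
After iteration 5: x = 4, result = [11, 17, 17, 17, 17], cur_max = 17
After iteration 6: x = 6, result = [11, 17, 17, 17, 17, 17], cur_max = 17
After iteration 7: x = 13, result = [11, 17, 17, 17, 17, 17, 17], cur_max = 17
After iteration 8: x = 4, result = [11, 17, 17, 17, 17, 17, 17, 17], cur_max = 17
After iteration 9: x = 12, result = [11, 17, 17, 17, 17, 17, 17, 17, 17], cur_max = 17
After iteration 10: x = 13, result = [11, 17, 17, 17, 17, 17, 17, 17, 17, 17], cur_max = 17
Loop ends.
result[-1] = 17

Final answer: 17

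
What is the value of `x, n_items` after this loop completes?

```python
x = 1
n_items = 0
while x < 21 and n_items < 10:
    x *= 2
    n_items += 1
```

Let's trace through this code step by step.

Initialize: x = 1
Initialize: n_items = 0
Entering loop: while x < 21 and n_items < 10:
After iteration 1: x = 2, n_items = 1
After iteration 2: x = 4, n_items = 2
After iteration 3: x = 8, n_items = 3
After iteration 4: x = 16, n_items = 4
After iteration 5: x = 32, n_items = 5
Loop ends.

Final answer: 32, 5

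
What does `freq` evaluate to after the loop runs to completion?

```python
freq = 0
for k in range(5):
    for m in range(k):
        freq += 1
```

Let's trace through this code step by step.

Initialize: freq = 0
Entering loop: for k in range(5):
After iteration 1: k = 0, freq = 0
After iteration 2: k = 1, freq = 1, m = 0
After iteration 3: k = 2, freq = 3, m = 1
After iteration 4: k = 3, freq = 6, m = 2
After iteration 5: k = 4, freq = 10, m = 3
Loop ends.

Final answer: 10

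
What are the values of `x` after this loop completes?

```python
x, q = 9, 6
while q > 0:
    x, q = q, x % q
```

Let's trace through this code step by step.

Initialize: x = 9
Initialize: q = 6
Entering loop: while q > 0:
After iteration 1: x = 6, q = 3
After iteration 2: x = 3, q = 0
Loop ends.

Final answer: 3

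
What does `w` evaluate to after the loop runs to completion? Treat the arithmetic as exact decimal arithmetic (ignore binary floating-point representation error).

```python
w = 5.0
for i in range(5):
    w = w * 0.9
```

Let's trace through this code step by step.

Initialize: w = 5.0
Entering loop: for i in range(5):
After iteration 1: i = 0, w = 4.5
After iteration 2: i = 1, w = 4.05
After iteration 3: i = 2, w = 3.645
After iteration 4: i = 3, w = 3.2805
After iteration 5: i = 4, w = 2.95245
Loop ends.

Final answer: 2.95245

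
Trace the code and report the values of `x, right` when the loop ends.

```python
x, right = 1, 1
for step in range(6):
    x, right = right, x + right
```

Let's trace through this code step by step.

Initialize: x = 1
Initialize: right = 1
Entering loop: for step in range(6):
After iteration 1: step = 0, x = 1, right = 2
After iteration 2: step = 1, x = 2, right = 3
After iteration 3: step = 2, x = 3, right = 5
After iteration 4: step = 3, x = 5, right = 8
After iteration 5: step = 4, x = 8, right = 13
After iteration 6: step = 5, x = 13, right = 21
Loop ends.

Final answer: 13, 21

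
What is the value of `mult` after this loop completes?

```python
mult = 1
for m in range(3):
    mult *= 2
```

Let's trace through this code step by step.

Initialize: mult = 1
Entering loop: for m in range(3):
After iteration 1: m = 0, mult = 2
After iteration 2: m = 1, mult = 4
After iteration 3: m = 2, mult = 8
Loop ends.

Final answer: 8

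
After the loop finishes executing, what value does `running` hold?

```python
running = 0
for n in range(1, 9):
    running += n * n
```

Let's trace through this code step by step.

Initialize: running = 0
Entering loop: for n in range(1, 9):
After iteration 1: n = 1, running = 1
After iteration 2: n = 2, running = 5
After iteration 3: n = 3, running = 14
After iteration 4: n = 4, running = 30
After iteration 5: n = 5, running = 55
After iteration 6: n = 6, running = 91
After iteration 7: n = 7, running = 140
After iteration 8: n = 8, running = 204
Loop ends.

Final answer: 204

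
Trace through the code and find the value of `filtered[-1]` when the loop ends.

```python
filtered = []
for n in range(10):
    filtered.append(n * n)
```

Let's trace through this code step by step.

Initialize: filtered = []
Entering loop: for n in range(10):
After iteration 1: n = 0, filtered = [0]
After iteration 2: n = 1, filtered = [0, 1]
After iteration 3: n = 2, filtered = [0, 1, 4]
After iteration 4: n = 3, filtered = [0, 1, 4, 9]
After iteration 5: n = 4, filtered = [0, 1, 4, 9, 16]
After iteration 6: n = 5, filtered = [0, 1, 4, 9, 16, 25]
After iteration 7: n = 6, filtered = [0, 1, 4, 9, 16, 25, 36]
After iteration 8: n = 7, filtered = [0, 1, 4, 9, 16, 25, 36, 49]
After iteration 9: n = 8, filtered = [0, 1, 4, 9, 16, 25, 36, 49, 64]
After iteration 10: n = 9, filtered = [0, 1, 4, 9, 16, 25, 36, 49, 64, 81]
Loop ends.
filtered[-1] = 81

Final answer: 81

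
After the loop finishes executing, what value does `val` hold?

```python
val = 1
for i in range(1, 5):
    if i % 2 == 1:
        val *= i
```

Let's trace through this code step by step.

Initialize: val = 1
Entering loop: for i in range(1, 5):
After iteration 1: i = 1, val = 1
After iteration 2: i = 2, val = 1
After iteration 3: i = 3, val = 3
After iteration 4: i = 4, val = 3
Loop ends.

Final answer: 3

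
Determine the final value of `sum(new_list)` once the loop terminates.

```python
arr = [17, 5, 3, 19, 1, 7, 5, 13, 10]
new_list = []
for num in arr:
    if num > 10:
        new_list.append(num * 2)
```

Let's trace through this code step by step.

Initialize: arr = [17, 5, 3, 19, 1, 7, 5, 13, 10]
Initialize: new_list = []
Entering loop: for num in arr:
After iteration 1: num = 17, new_list = [34]
After iteration 2: num = 5, new_list = [34]
After iteration 3: num = 3, new_list = [34]
After iteration 4: num = 19, new_list = [34, 38]
After iteration 5: num = 1, new_list = [34, 38]
After iteration 6: num = 7, new_list = [34, 38]
After iteration 7: num = 5, new_list = [34, 38]
After iteration 8: num = 13, new_list = [34, 38, 26]
After iteration 9: num = 10, new_list = [34, 38, 26]
Loop ends.
sum(new_list) = 98

Final answer: 98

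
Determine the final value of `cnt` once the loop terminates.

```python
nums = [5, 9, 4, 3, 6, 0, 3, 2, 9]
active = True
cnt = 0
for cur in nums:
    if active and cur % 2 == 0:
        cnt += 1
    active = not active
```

Let's trace through this code step by step.

Initialize: nums = [5, 9, 4, 3, 6, 0, 3, 2, 9]
Initialize: active = True
Initialize: cnt = 0
Entering loop: for cur in nums:
After iteration 1: cur = 5, active = False, cnt = 0
After iteration 2: cur = 9, active = True, cnt = 0
After iteration 3: cur = 4, active = False, cnt = 1
After iteration 4: cur = 3, active = True, cnt = 1
After iteration 5: cur = 6, active = False, cnt = 2
After iteration 6: cur = 0, active = True, cnt = 2
After iteration 7: cur = 3, active = False, cnt = 2
After iteration 8: cur = 2, active = True, cnt = 2
After iteration 9: cur = 9, active = False, cnt = 2
Loop ends.

Final answer: 2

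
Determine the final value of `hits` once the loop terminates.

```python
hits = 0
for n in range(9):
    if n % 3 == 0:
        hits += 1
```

Let's trace through this code step by step.

Initialize: hits = 0
Entering loop: for n in range(9):
After iteration 1: n = 0, hits = 1
After iteration 2: n = 1, hits = 1
After iteration 3: n = 2, hits = 1
After iteration 4: n = 3, hits = 2
After iteration 5: n = 4, hits = 2
After iteration 6: n = 5, hits = 2
After iteration 7: n = 6, hits = 3
After iteration 8: n = 7, hits = 3
After iteration 9: n = 8, hits = 3
Loop ends.

Final answer: 3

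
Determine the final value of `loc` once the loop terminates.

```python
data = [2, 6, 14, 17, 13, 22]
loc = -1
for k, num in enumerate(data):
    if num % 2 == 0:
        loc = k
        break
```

Let's trace through this code step by step.

Initialize: data = [2, 6, 14, 17, 13, 22]
Initialize: loc = -1
Entering loop: for k, num in enumerate(data):
After iteration 1: k = 0, num = 2, loc = 0
Loop ends.

Final answer: 0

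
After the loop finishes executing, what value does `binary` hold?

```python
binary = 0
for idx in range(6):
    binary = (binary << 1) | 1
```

Let's trace through this code step by step.

Initialize: binary = 0
Entering loop: for idx in range(6):
After iteration 1: idx = 0, binary = 1
After iteration 2: idx = 1, binary = 3
After iteration 3: idx = 2, binary = 7
After iteration 4: idx = 3, binary = 15
After iteration 5: idx = 4, binary = 31
After iteration 6: idx = 5, binary = 63
Loop ends.

Final answer: 63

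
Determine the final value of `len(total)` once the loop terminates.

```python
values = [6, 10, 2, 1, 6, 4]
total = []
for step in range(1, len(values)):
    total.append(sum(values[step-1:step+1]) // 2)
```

Let's trace through this code step by step.

Initialize: values = [6, 10, 2, 1, 6, 4]
Initialize: total = []
Entering loop: for step in range(1, len(values)):
After iteration 1: step = 1, total = [8]
After iteration 2: step = 2, total = [8, 6]
After iteration 3: step = 3, total = [8, 6, 1]
After iteration 4: step = 4, total = [8, 6, 1, 3]
After iteration 5: step = 5, total = [8, 6, 1, 3, 5]
Loop ends.
len(total) = 5

Final answer: 5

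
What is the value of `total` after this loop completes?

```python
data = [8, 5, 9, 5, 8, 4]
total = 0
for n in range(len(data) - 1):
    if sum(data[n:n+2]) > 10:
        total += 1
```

Let's trace through this code step by step.

Initialize: data = [8, 5, 9, 5, 8, 4]
Initialize: total = 0
Entering loop: for n in range(len(data) - 1):
After iteration 1: n = 0, total = 1
After iteration 2: n = 1, total = 2
After iteration 3: n = 2, total = 3
After iteration 4: n = 3, total = 4
After iteration 5: n = 4, total = 5
Loop ends.

Final answer: 5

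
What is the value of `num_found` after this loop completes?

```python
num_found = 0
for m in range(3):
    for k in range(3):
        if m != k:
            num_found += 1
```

Let's trace through this code step by step.

Initialize: num_found = 0
Entering loop: for m in range(3):
After iteration 1: m = 0, num_found = 2
After iteration 2: m = 1, num_found = 4
After iteration 3: m = 2, num_found = 6
Loop ends.

Final answer: 6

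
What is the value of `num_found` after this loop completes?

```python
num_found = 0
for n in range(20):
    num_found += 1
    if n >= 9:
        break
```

Let's trace through this code step by step.

Initialize: num_found = 0
Entering loop: for n in range(20):
After iteration 1: n = 0, num_found = 1
After iteration 2: n = 1, num_found = 2
After iteration 3: n = 2, num_found = 3
After iteration 4: n = 3, num_found = 4
After iteration 5: n = 4, num_found = 5
After iteration 6: n = 5, num_found = 6
After iteration 7: n = 6, num_found = 7
After iteration 8: n = 7, num_found = 8
After iteration 9: n = 8, num_found = 9
After iteration 10: n = 9, num_found = 10
Loop ends.

Final answer: 10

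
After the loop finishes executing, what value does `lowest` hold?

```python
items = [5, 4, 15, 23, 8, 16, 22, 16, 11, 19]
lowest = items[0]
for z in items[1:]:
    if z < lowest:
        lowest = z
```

Let's trace through this code step by step.

Initialize: items = [5, 4, 15, 23, 8, 16, 22, 16, 11, 19]
Initialize: lowest = 5
Entering loop: for z in items[1:]:
After iteration 1: z = 4, lowest = 4
After iteration 2: z = 15, lowest = 4
After iteration 3: z = 23, lowest = 4
After iteration 4: z = 8, lowest = 4
After iteration 5: z = 16, lowest = 4
After iteration 6: z = 22, lowest = 4
After iteration 7: z = 16, lowest = 4
After iteration 8: z = 11, lowest = 4
After iteration 9: z = 19, lowest = 4
Loop ends.

Final answer: 4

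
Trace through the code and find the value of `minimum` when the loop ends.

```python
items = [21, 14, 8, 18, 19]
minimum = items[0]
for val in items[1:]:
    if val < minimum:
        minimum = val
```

Let's trace through this code step by step.

Initialize: items = [21, 14, 8, 18, 19]
Initialize: minimum = 21
Entering loop: for val in items[1:]:
After iteration 1: val = 14, minimum = 14
After iteration 2: val = 8, minimum = 8
After iteration 3: val = 18, minimum = 8
After iteration 4: val = 19, minimum = 8
Loop ends.

Final answer: 8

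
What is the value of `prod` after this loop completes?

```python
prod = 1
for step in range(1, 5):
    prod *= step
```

Let's trace through this code step by step.

Initialize: prod = 1
Entering loop: for step in range(1, 5):
After iteration 1: step = 1, prod = 1
After iteration 2: step = 2, prod = 2
After iteration 3: step = 3, prod = 6
After iteration 4: step = 4, prod = 24
Loop ends.

Final answer: 24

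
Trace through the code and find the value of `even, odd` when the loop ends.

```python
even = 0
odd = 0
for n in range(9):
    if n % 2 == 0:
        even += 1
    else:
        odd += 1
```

Let's trace through this code step by step.

Initialize: even = 0
Initialize: odd = 0
Entering loop: for n in range(9):
After iteration 1: n = 0, even = 1, odd = 0
After iteration 2: n = 1, even = 1, odd = 1
After iteration 3: n = 2, even = 2, odd = 1
After iteration 4: n = 3, even = 2, odd = 2
After iteration 5: n = 4, even = 3, odd = 2
After iteration 6: n = 5, even = 3, odd = 3
After iteration 7: n = 6, even = 4, odd = 3
After iteration 8: n = 7, even = 4, odd = 4
After iteration 9: n = 8, even = 5, odd = 4
Loop ends.

Final answer: 5, 4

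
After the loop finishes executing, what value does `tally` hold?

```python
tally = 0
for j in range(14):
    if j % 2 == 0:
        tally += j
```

Let's trace through this code step by step.

Initialize: tally = 0
Entering loop: for j in range(14):
After iteration 1: j = 0, tally = 0
After iteration 2: j = 1, tally = 0
After iteration 3: j = 2, tally = 2
After iteration 4: j = 3, tally = 2
After iteration 5: j = 4, tally = 6
After iteration 6: j = 5, tally = 6
After iteration 7: j = 6, tally = 12
After iteration 8: j = 7, tally = 12
After iteration 9: j = 8, tally = 20
After iteration 10: j = 9, tally = 20
After iteration 11: j = 10, tally = 30
After iteration 12: j = 11, tally = 30
After iteration 13: j = 12, tally = 42
After iteration 14: j = 13, tally = 42
Loop ends.

Final answer: 42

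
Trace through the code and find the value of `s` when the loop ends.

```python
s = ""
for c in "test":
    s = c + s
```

Let's trace through this code step by step.

Initialize: s = ''
Entering loop: for c in "test":
After iteration 1: c = 't', s = 't'
After iteration 2: c = 'e', s = 'et'
After iteration 3: c = 's', s = 'set'
After iteration 4: c = 't', s = 'tset'
Loop ends.

Final answer: 'tset'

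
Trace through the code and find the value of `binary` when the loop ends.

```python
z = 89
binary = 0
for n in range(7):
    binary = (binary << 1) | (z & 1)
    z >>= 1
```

Let's trace through this code step by step.

Initialize: z = 89
Initialize: binary = 0
Entering loop: for n in range(7):
After iteration 1: n = 0, z = 44, binary = 1
After iteration 2: n = 1, z = 22, binary = 2
After iteration 3: n = 2, z = 11, binary = 4
After iteration 4: n = 3, z = 5, binary = 9
After iteration 5: n = 4, z = 2, binary = 19
After iteration 6: n = 5, z = 1, binary = 38
After iteration 7: n = 6, z = 0, binary = 77
Loop ends.

Final answer: 77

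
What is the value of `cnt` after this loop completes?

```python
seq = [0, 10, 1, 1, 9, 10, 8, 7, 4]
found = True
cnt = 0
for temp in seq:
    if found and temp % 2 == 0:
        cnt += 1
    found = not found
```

Let's trace through this code step by step.

Initialize: seq = [0, 10, 1, 1, 9, 10, 8, 7, 4]
Initialize: found = True
Initialize: cnt = 0
Entering loop: for temp in seq:
After iteration 1: temp = 0, found = False, cnt = 1
After iteration 2: temp = 10, found = True, cnt = 1
After iteration 3: temp = 1, found = False, cnt = 1
After iteration 4: temp = 1, found = True, cnt = 1
After iteration 5: temp = 9, found = False, cnt = 1
After iteration 6: temp = 10, found = True, cnt = 1
After iteration 7: temp = 8, found = False, cnt = 2
After iteration 8: temp = 7, found = True, cnt = 2
After iteration 9: temp = 4, found = False, cnt = 3
Loop ends.

Final answer: 3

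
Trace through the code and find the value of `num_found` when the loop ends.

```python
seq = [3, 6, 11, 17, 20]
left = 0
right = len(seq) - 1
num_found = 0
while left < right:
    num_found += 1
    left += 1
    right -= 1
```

Let's trace through this code step by step.

Initialize: seq = [3, 6, 11, 17, 20]
Initialize: left = 0
Initialize: right = 4
Initialize: num_found = 0
Entering loop: while left < right:
After iteration 1: left = 1, right = 3, num_found = 1
After iteration 2: left = 2, right = 2, num_found = 2
Loop ends.

Final answer: 2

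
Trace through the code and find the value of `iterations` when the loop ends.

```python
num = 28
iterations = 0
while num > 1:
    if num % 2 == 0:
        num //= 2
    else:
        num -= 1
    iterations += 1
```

Let's trace through this code step by step.

Initialize: num = 28
Initialize: iterations = 0
Entering loop: while num > 1:
After iteration 1: num = 14, iterations = 1
After iteration 2: num = 7, iterations = 2
After iteration 3: num = 6, iterations = 3
After iteration 4: num = 3, iterations = 4
After iteration 5: num = 2, iterations = 5
After iteration 6: num = 1, iterations = 6
Loop ends.

Final answer: 6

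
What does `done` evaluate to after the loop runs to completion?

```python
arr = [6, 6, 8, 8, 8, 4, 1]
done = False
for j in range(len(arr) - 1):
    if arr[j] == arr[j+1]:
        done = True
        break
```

Let's trace through this code step by step.

Initialize: arr = [6, 6, 8, 8, 8, 4, 1]
Initialize: done = False
Entering loop: for j in range(len(arr) - 1):
After iteration 1: j = 0, done = True
Loop ends.

Final answer: True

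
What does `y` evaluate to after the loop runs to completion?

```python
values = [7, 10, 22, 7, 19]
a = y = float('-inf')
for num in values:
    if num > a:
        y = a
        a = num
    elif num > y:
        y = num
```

Let's trace through this code step by step.

Initialize: values = [7, 10, 22, 7, 19]
Initialize: a = -inf
Initialize: y = -inf
Entering loop: for num in values:
After iteration 1: num = 7, a = 7, y = -inf
After iteration 2: num = 10, a = 10, y = 7
After iteration 3: num = 22, a = 22, y = 10
After iteration 4: num = 7, a = 22, y = 10
After iteration 5: num = 19, a = 22, y = 19
Loop ends.

Final answer: 19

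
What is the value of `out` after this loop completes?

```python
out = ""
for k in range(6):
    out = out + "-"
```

Let's trace through this code step by step.

Initialize: out = ''
Entering loop: for k in range(6):
After iteration 1: k = 0, out = '-'
After iteration 2: k = 1, out = '--'
After iteration 3: k = 2, out = '---'
After iteration 4: k = 3, out = '----'
After iteration 5: k = 4, out = '-----'
After iteration 6: k = 5, out = '------'
Loop ends.

Final answer: '------'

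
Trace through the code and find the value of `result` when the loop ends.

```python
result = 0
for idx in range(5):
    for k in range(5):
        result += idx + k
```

Let's trace through this code step by step.

Initialize: result = 0
Entering loop: for idx in range(5):
After iteration 1: idx = 0, result = 10
After iteration 2: idx = 1, result = 25
After iteration 3: idx = 2, result = 45
After iteration 4: idx = 3, result = 70
After iteration 5: idx = 4, result = 100
Loop ends.

Final answer: 100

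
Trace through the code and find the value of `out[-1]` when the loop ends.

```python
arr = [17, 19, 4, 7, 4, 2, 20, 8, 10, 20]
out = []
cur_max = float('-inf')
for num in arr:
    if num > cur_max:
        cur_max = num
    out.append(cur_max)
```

Let's trace through this code step by step.

Initialize: arr = [17, 19, 4, 7, 4, 2, 20, 8, 10, 20]
Initialize: out = []
Initialize: cur_max = -inf
Entering loop: for num in arr:
After iteration 1: num = 17, out = [17], cur_max = 17
After iteration 2: num = 19, out = [17, 19], cur_max = 19
After iteration 3: num = 4, out = [17, 19, 19], cur_max = 19
After iteration 4: num = 7, out = [17, 19, 19, 19], cur_max = 19
After iteration 5: num = 4, out = [17, 19, 19, 19, 19], cur_max = 19
After iteration 6: num = 2, out = [17, 19, 19, 19, 19, 19], cur_max = 19
After iteration 7: num = 20, out = [17, 19, 19, 19, 19, 19, 20], cur_max = 20
After iteration 8: num = 8, out = [17, 19, 19, 19, 19, 19, 20, 20], cur_max = 20
After iteration 9: num = 10, out = [17, 19, 19, 19, 19, 19, 20, 20, 20], cur_max = 20
After iteration 10: num = 20, out = [17, 19, 19, 19, 19, 19, 20, 20, 20, 20], cur_max = 20
Loop ends.
out[-1] = 20

Final answer: 20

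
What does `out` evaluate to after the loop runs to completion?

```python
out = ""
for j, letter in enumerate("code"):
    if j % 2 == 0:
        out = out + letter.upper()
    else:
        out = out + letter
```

Let's trace through this code step by step.

Initialize: out = ''
Entering loop: for j, letter in enumerate("code"):
After iteration 1: j = 0, letter = 'c', out = 'C'
After iteration 2: j = 1, letter = 'o', out = 'Co'
After iteration 3: j = 2, letter = 'd', out = 'CoD'
After iteration 4: j = 3, letter = 'e', out = 'CoDe'
Loop ends.

Final answer: 'CoDe'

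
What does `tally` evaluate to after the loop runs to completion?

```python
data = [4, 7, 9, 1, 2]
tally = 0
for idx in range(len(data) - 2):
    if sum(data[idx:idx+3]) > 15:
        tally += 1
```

Let's trace through this code step by step.

Initialize: data = [4, 7, 9, 1, 2]
Initialize: tally = 0
Entering loop: for idx in range(len(data) - 2):
After iteration 1: idx = 0, tally = 1
After iteration 2: idx = 1, tally = 2
After iteration 3: idx = 2, tally = 2
Loop ends.

Final answer: 2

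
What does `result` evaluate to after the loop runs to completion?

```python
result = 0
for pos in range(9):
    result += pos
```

Let's trace through this code step by step.

Initialize: result = 0
Entering loop: for pos in range(9):
After iteration 1: pos = 0, result = 0
After iteration 2: pos = 1, result = 1
After iteration 3: pos = 2, result = 3
After iteration 4: pos = 3, result = 6
After iteration 5: pos = 4, result = 10
After iteration 6: pos = 5, result = 15
After iteration 7: pos = 6, result = 21
After iteration 8: pos = 7, result = 28
After iteration 9: pos = 8, result = 36
Loop ends.

Final answer: 36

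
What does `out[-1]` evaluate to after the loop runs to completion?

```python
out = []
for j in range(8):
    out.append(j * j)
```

Let's trace through this code step by step.

Initialize: out = []
Entering loop: for j in range(8):
After iteration 1: j = 0, out = [0]
After iteration 2: j = 1, out = [0, 1]
After iteration 3: j = 2, out = [0, 1, 4]
After iteration 4: j = 3, out = [0, 1, 4, 9]
After iteration 5: j = 4, out = [0, 1, 4, 9, 16]
After iteration 6: j = 5, out = [0, 1, 4, 9, 16, 25]
After iteration 7: j = 6, out = [0, 1, 4, 9, 16, 25, 36]
After iteration 8: j = 7, out = [0, 1, 4, 9, 16, 25, 36, 49]
Loop ends.
out[-1] = 49

Final answer: 49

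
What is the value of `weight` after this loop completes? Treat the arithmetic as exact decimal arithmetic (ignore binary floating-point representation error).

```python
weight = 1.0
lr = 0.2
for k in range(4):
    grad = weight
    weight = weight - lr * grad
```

Let's trace through this code step by step.

Initialize: weight = 1.0
Initialize: lr = 0.2
Entering loop: for k in range(4):
After iteration 1: k = 0, weight = 0.8, grad = 1.0
After iteration 2: k = 1, weight = 0.64, grad = 0.8
After iteration 3: k = 2, weight = 0.512, grad = 0.64
After iteration 4: k = 3, weight = 0.4096, grad = 0.512
Loop ends.

Final answer: 0.4096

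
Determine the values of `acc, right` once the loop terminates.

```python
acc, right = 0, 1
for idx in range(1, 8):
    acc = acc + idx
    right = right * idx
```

Let's trace through this code step by step.

Initialize: acc = 0
Initialize: right = 1
Entering loop: for idx in range(1, 8):
After iteration 1: idx = 1, acc = 1, right = 1
After iteration 2: idx = 2, acc = 3, right = 2
After iteration 3: idx = 3, acc = 6, right = 6
After iteration 4: idx = 4, acc = 10, right = 24
After iteration 5: idx = 5, acc = 15, right = 120
After iteration 6: idx = 6, acc = 21, right = 720
After iteration 7: idx = 7, acc = 28, right = 5040
Loop ends.

Final answer: 28, 5040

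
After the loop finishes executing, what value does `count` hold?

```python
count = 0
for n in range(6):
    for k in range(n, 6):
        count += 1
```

Let's trace through this code step by step.

Initialize: count = 0
Entering loop: for n in range(6):
After iteration 1: n = 0, count = 6
After iteration 2: n = 1, count = 11
After iteration 3: n = 2, count = 15
After iteration 4: n = 3, count = 18
After iteration 5: n = 4, count = 20
After iteration 6: n = 5, count = 21
Loop ends.

Final answer: 21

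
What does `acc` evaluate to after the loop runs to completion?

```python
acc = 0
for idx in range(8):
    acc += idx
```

Let's trace through this code step by step.

Initialize: acc = 0
Entering loop: for idx in range(8):
After iteration 1: idx = 0, acc = 0
After iteration 2: idx = 1, acc = 1
After iteration 3: idx = 2, acc = 3
After iteration 4: idx = 3, acc = 6
After iteration 5: idx = 4, acc = 10
After iteration 6: idx = 5, acc = 15
After iteration 7: idx = 6, acc = 21
After iteration 8: idx = 7, acc = 28
Loop ends.

Final answer: 28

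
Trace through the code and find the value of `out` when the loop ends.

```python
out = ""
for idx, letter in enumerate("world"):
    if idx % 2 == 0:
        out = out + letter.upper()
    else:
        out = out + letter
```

Let's trace through this code step by step.

Initialize: out = ''
Entering loop: for idx, letter in enumerate("world"):
After iteration 1: idx = 0, letter = 'w', out = 'W'
After iteration 2: idx = 1, letter = 'o', out = 'Wo'
After iteration 3: idx = 2, letter = 'r', out = 'WoR'
After iteration 4: idx = 3, letter = 'l', out = 'WoRl'
After iteration 5: idx = 4, letter = 'd', out = 'WoRlD'
Loop ends.

Final answer: 'WoRlD'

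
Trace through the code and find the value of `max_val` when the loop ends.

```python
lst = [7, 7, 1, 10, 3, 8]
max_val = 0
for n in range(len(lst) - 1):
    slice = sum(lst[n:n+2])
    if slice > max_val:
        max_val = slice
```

Let's trace through this code step by step.

Initialize: lst = [7, 7, 1, 10, 3, 8]
Initialize: max_val = 0
Entering loop: for n in range(len(lst) - 1):
After iteration 1: n = 0, max_val = 14, slice = 14
After iteration 2: n = 1, max_val = 14, slice = 8
After iteration 3: n = 2, max_val = 14, slice = 11
After iteration 4: n = 3, max_val = 14, slice = 13
After iteration 5: n = 4, max_val = 14, slice = 11
Loop ends.

Final answer: 14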